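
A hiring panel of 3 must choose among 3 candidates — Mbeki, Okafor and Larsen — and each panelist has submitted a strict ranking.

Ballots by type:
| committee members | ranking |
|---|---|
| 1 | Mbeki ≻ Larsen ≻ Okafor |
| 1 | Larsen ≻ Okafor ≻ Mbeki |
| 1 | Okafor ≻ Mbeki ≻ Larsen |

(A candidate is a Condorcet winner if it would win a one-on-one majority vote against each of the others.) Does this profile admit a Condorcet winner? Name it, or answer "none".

Pairwise majorities:
Mbeki vs Okafor: 1 for Mbeki, 2 for Okafor — Okafor by 2–1.
Mbeki vs Larsen: Mbeki is ranked higher on 1+1 = 2 ballots, Larsen on 1. Mbeki wins 2–1.
Okafor vs Larsen: Larsen wins 2–1.
Every candidate loses at least once (Mbeki loses to Okafor; Okafor loses to Larsen; Larsen loses to Mbeki). The majority relation contains the cycle Mbeki > Larsen > Okafor > Mbeki, so there is no Condorcet winner.

none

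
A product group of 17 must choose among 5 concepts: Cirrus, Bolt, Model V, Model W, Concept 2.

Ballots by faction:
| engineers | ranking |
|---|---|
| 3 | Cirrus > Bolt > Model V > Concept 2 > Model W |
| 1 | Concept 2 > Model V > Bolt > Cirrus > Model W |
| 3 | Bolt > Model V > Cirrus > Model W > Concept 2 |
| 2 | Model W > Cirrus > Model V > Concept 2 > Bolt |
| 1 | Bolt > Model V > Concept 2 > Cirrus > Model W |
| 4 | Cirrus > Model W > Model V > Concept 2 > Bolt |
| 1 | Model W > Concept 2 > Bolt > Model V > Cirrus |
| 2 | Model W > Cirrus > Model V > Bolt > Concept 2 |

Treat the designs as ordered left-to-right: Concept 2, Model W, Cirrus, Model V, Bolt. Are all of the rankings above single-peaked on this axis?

no

Axis positions: Concept 2=1, Model W=2, Cirrus=3, Model V=4, Bolt=5.
Faction 1: ranking walks positions 3-5-4-1-2; Bolt is ranked above Model V even though Model V lies between Bolt and the peak Cirrus on the axis — preferences dip and rise again. Not single-peaked.
Faction 2: ranking walks positions 1-4-5-3-2; Model V is ranked above Model W even though Model W lies between Model V and the peak Concept 2 on the axis — preferences dip and rise again. Not single-peaked.
Faction 3 (peak Bolt at position 5): ranking walks positions 5-4-3-2-1, expanding outward from the peak — single-peaked.
Faction 4 (peak Model W at position 2): ranking walks positions 2-3-4-1-5, expanding outward from the peak — single-peaked.
Faction 5: ranking walks positions 5-4-1-3-2; Concept 2 is ranked above Cirrus even though Cirrus lies between Concept 2 and the peak Bolt on the axis — preferences dip and rise again. Not single-peaked.
Faction 6 (peak Cirrus at position 3): ranking walks positions 3-2-4-1-5, expanding outward from the peak — single-peaked.
Faction 7: ranking walks positions 2-1-5-4-3; Bolt is ranked above Cirrus even though Cirrus lies between Bolt and the peak Model W on the axis — preferences dip and rise again. Not single-peaked.
Faction 8 (peak Model W at position 2): ranking walks positions 2-3-4-5-1, expanding outward from the peak — single-peaked.
Faction 1 violates single-peakedness, so the profile is not single-peaked on this axis.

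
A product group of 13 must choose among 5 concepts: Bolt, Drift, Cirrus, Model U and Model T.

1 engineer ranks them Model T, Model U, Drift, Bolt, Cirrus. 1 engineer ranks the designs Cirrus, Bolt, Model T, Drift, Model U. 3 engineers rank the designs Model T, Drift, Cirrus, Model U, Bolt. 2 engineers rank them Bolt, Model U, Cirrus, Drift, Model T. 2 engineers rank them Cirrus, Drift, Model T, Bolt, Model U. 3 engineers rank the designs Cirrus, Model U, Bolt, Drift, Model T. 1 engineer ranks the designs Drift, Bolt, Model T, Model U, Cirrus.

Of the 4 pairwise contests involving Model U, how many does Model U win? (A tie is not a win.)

1

Model U against each rival (13 engineers):
Model U vs Bolt: Model U preferred on 1+3+3 = 7 ballots; Model U wins 7–6.
Model U vs Drift: Drift, 7–6.
Model U vs Cirrus: Model U is ranked higher on 1+2+1 = 4 ballots, Cirrus on 9. Cirrus wins 9–4.
Model U vs Model T: Model U is ranked higher on 2+3 = 5 ballots, Model T on 8. Model T wins 8–5.
Model U beats Bolt; loses to Drift, Cirrus, Model T — 1 pairwise win.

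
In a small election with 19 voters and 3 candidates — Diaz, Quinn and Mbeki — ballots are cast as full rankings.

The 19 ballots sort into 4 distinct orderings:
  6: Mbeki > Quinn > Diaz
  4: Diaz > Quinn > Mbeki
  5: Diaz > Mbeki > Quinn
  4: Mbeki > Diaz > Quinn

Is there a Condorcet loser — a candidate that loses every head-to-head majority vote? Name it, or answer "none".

Quinn

Pairwise majorities:
Diaz vs Quinn: Diaz is ranked higher on 4+5+4 = 13 ballots, Quinn on 6. Diaz wins 13–6.
Diaz–Mbeki: Mbeki 10–9.
Quinn vs Mbeki: Mbeki, 15–4.
Quinn loses to every other candidate — it is the Condorcet loser.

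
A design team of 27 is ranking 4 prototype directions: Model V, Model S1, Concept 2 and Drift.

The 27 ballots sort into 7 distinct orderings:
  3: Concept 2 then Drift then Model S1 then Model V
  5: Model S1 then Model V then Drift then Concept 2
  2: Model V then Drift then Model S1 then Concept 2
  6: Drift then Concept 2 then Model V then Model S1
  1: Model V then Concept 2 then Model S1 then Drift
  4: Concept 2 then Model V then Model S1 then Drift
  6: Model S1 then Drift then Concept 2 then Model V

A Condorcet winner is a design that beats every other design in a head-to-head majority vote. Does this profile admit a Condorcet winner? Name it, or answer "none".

none

Head-to-head results (27 engineers):
Model V vs Model S1: Model S1 wins 14–13.
Model V vs Concept 2: 8 to 19, Concept 2.
Model V vs Drift: Drift wins 15–12.
Model S1 vs Concept 2: Concept 2 wins 14–13.
Model S1 vs Drift: 5+1+4+6 = 16 for Model S1, 11 for Drift — Model S1 by 16–11.
Concept 2–Drift: Drift 19–8.
Every design loses at least once (Model V loses to Model S1; Model S1 loses to Concept 2; Concept 2 loses to Drift; Drift loses to Model S1). The majority relation contains the cycle Model S1 > Drift > Concept 2 > Model S1, so there is no Condorcet winner.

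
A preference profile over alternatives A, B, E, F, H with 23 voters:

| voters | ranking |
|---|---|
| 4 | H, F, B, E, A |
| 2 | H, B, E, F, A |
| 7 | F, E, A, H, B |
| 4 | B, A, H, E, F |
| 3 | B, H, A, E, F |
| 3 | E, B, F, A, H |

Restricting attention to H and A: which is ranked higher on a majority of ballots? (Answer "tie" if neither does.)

A

Ballots ranking H above A: 4 + 2 + 3 = 9.
Ballots ranking A above H: 23 − 9 = 14.
A wins the head-to-head 14–9.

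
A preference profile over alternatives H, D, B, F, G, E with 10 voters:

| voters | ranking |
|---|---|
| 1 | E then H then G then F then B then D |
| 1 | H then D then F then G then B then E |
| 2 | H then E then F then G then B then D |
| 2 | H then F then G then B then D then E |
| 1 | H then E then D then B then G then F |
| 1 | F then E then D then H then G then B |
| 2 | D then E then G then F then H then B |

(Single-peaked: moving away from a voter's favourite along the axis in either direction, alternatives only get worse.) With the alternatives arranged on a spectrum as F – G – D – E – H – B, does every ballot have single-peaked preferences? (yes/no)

Axis positions: F=1, G=2, D=3, E=4, H=5, B=6.
Faction 1: ranking walks positions 4-5-2-1-6-3; G is ranked above D even though D lies between G and the peak E on the axis — preferences dip and rise again. Not single-peaked.
Faction 2: ranking walks positions 5-3-1-2-6-4; D is ranked above E even though E lies between D and the peak H on the axis — preferences dip and rise again. Not single-peaked.
Faction 3: ranking walks positions 5-4-1-2-6-3; F is ranked above D even though D lies between F and the peak H on the axis — preferences dip and rise again. Not single-peaked.
Faction 4: ranking walks positions 5-1-2-6-3-4; F is ranked above E even though E lies between F and the peak H on the axis — preferences dip and rise again. Not single-peaked.
Faction 5 (peak H at position 5): ranking walks positions 5-4-3-6-2-1, expanding outward from the peak — single-peaked.
Faction 6: ranking walks positions 1-4-3-5-2-6; E is ranked above G even though G lies between E and the peak F on the axis — preferences dip and rise again. Not single-peaked.
Faction 7 (peak D at position 3): ranking walks positions 3-4-2-1-5-6, expanding outward from the peak — single-peaked.
Faction 1 violates single-peakedness, so the profile is not single-peaked on this axis.

no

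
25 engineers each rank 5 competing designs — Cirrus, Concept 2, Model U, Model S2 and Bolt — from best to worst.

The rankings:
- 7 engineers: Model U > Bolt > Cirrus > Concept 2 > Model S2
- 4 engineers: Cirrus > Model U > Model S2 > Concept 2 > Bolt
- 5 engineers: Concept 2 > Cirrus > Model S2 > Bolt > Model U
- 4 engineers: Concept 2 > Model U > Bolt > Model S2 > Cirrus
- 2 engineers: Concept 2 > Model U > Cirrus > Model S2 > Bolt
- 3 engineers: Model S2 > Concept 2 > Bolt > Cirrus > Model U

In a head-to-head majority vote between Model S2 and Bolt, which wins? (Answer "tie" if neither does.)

Ballots ranking Model S2 above Bolt: 4 + 5 + 2 + 3 = 14.
Ballots ranking Bolt above Model S2: 25 − 14 = 11.
Model S2 wins the head-to-head 14–11.

Model S2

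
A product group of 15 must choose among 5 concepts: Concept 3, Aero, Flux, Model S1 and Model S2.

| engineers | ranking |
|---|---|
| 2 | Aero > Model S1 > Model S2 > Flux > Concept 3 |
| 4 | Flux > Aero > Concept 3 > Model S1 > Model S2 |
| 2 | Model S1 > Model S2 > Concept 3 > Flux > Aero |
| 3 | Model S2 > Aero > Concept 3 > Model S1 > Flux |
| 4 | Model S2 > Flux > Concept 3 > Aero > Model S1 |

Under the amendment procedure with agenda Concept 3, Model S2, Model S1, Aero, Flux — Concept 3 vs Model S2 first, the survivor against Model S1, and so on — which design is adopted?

Flux

Round 1: Concept 3 vs Model S2 — 4–11, Model S2 advances.
Round 2: Model S2 vs Model S1 — 7–8, Model S1 advances.
Round 3: Model S1 vs Aero — 2–13, Aero advances.
Round 4: Aero vs Flux — 5–10, Flux advances.
Flux survives the agenda.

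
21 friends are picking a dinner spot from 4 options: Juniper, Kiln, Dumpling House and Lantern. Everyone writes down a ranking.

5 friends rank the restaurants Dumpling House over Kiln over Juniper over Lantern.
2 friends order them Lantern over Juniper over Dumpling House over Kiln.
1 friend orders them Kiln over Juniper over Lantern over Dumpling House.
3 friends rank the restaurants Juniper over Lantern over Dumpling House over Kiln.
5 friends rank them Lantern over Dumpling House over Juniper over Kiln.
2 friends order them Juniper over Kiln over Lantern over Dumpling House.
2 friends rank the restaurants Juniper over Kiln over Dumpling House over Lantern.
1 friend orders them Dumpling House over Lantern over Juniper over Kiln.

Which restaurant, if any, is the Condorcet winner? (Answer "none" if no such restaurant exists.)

none

Head-to-head results (21 friends):
Juniper vs Kiln: Juniper wins 15–6.
Juniper vs Dumpling House: Dumpling House wins 11–10.
Juniper vs Lantern: Juniper, 13–8.
Kiln vs Dumpling House: Dumpling House wins 16–5.
Kiln–Lantern: Lantern 11–10.
Dumpling House–Lantern: Lantern 13–8.
No restaurant is unbeaten: Juniper loses to Dumpling House; Kiln loses to Juniper; Dumpling House loses to Lantern; Lantern loses to Juniper. In particular Juniper > Lantern > Dumpling House > Juniper is a majority cycle — no Condorcet winner exists.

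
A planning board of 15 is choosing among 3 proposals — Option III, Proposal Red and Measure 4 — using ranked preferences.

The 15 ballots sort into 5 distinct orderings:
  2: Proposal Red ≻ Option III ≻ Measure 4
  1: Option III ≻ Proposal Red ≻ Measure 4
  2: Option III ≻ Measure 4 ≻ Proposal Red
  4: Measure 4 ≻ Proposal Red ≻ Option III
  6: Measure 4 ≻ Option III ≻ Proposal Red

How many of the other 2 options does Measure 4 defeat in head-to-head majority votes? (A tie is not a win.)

Measure 4 against each rival (15 council members):
Measure 4 vs Option III: Measure 4 wins 10–5.
Measure 4 vs Proposal Red: Measure 4 preferred on 2+4+6 = 12 ballots; Measure 4 wins 12–3.
Measure 4 beats Option III, Proposal Red — 2 pairwise wins.

2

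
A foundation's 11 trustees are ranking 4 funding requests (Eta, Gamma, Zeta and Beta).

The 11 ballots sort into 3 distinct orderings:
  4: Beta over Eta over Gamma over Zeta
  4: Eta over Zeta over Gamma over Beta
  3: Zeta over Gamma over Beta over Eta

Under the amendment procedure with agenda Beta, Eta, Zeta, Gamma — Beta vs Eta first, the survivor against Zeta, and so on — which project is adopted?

Zeta

Round 1: Beta vs Eta — 7–4, Beta advances.
Round 2: Beta vs Zeta — 4–7, Zeta advances.
Round 3: Zeta vs Gamma — 7–4, Zeta advances.
Zeta survives the agenda.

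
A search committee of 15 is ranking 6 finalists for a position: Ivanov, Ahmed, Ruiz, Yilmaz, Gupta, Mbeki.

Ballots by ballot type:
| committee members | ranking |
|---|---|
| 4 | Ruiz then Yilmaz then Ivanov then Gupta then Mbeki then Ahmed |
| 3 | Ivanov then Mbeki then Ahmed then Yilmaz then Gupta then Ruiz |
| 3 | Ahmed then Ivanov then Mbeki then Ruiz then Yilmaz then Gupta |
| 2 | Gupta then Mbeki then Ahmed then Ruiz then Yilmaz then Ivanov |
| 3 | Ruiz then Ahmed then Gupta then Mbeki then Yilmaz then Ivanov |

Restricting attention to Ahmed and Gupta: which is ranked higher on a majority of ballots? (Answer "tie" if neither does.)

Ballots ranking Ahmed above Gupta: 3 + 3 + 3 = 9.
Ballots ranking Gupta above Ahmed: 15 − 9 = 6.
Ahmed wins the head-to-head 9–6.

Ahmed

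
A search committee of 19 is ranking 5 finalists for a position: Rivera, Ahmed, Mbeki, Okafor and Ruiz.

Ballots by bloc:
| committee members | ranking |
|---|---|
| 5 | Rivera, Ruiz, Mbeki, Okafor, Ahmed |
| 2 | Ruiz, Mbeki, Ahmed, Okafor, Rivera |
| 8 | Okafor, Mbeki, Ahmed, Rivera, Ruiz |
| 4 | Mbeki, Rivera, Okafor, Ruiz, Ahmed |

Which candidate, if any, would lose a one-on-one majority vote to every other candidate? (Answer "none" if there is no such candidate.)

none

Head-to-head results (19 committee members):
Rivera vs Ahmed: Ahmed wins 10–9.
Rivera vs Mbeki: 5 for Rivera, 14 for Mbeki — Mbeki by 14–5.
Rivera vs Okafor: Rivera is ranked higher on 5+4 = 9 ballots, Okafor on 10. Okafor wins 10–9.
Rivera vs Ruiz: Rivera preferred on 5+8+4 = 17 ballots; Rivera wins 17–2.
Ahmed vs Mbeki: 0 for Ahmed, 19 for Mbeki — Mbeki by 19–0.
Ahmed–Okafor: Okafor 17–2.
Ahmed vs Ruiz: Ahmed preferred on 8 ballots; Ruiz wins 11–8.
Mbeki vs Okafor: Mbeki preferred on 5+2+4 = 11 ballots; Mbeki wins 11–8.
Mbeki vs Ruiz: Mbeki wins 12–7.
Okafor–Ruiz: Okafor 12–7.
Each candidate has at least one pairwise win (Rivera beats Ruiz; Ahmed beats Rivera; Mbeki beats Rivera; Okafor beats Rivera; Ruiz beats Ahmed) — no Condorcet loser.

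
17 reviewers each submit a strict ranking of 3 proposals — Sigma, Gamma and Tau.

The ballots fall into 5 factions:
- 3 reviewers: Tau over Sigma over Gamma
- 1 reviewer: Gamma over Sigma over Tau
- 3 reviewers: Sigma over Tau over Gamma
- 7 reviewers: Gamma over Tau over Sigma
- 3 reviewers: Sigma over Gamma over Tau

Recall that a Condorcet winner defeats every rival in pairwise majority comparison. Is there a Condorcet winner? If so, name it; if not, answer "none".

none

Head-to-head results (17 reviewers):
Sigma vs Gamma: Sigma is ranked higher on 3+3+3 = 9 ballots, Gamma on 8. Sigma wins 9–8.
Sigma vs Tau: Tau wins 10–7.
Gamma vs Tau: Gamma preferred on 1+7+3 = 11 ballots; Gamma wins 11–6.
Every project loses at least once (Sigma loses to Tau; Gamma loses to Sigma; Tau loses to Gamma). The majority relation contains the cycle Sigma beats Gamma beats Tau beats Sigma, so there is no Condorcet winner.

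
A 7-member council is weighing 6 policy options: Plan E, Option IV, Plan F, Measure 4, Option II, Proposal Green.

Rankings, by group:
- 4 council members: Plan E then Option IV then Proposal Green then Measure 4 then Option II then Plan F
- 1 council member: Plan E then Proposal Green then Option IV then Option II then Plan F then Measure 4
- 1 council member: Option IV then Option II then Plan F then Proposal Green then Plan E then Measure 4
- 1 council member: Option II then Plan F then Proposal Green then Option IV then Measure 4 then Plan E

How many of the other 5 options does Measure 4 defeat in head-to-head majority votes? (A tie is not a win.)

2

Measure 4 against each rival (7 council members):
Measure 4 vs Plan E: Plan E, 6–1.
Measure 4 vs Option IV: Measure 4 preferred on 0 ballots; Option IV wins 7–0.
Measure 4 vs Plan F: Measure 4 wins 4–3.
Measure 4 vs Option II: 4 for Measure 4, 3 for Option II — Measure 4 by 4–3.
Measure 4 vs Proposal Green: Proposal Green, 7–0.
Measure 4 beats Plan F, Option II; loses to Plan E, Option IV, Proposal Green — 2 pairwise wins.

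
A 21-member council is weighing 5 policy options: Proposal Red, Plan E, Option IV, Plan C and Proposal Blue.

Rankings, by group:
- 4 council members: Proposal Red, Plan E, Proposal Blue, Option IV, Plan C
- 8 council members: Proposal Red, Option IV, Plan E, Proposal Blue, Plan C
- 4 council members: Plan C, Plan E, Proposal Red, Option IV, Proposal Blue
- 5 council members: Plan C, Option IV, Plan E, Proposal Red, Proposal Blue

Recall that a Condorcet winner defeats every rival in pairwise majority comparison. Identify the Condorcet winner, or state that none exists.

Pairwise majorities:
Proposal Red–Plan E: Proposal Red 12–9.
Proposal Red–Option IV: Proposal Red 16–5.
Proposal Red vs Plan C: 12 to 9, Proposal Red.
Proposal Red vs Proposal Blue: Proposal Red, 21–0.
Plan E vs Option IV: 4+4 = 8 for Plan E, 13 for Option IV — Option IV by 13–8.
Plan E vs Plan C: 4+8 = 12 for Plan E, 9 for Plan C — Plan E by 12–9.
Plan E vs Proposal Blue: Plan E, 21–0.
Option IV vs Plan C: 12 to 9, Option IV.
Option IV vs Proposal Blue: Option IV preferred on 8+4+5 = 17 ballots; Option IV wins 17–4.
Plan C vs Proposal Blue: Plan C preferred on 4+5 = 9 ballots; Proposal Blue wins 12–9.
Proposal Red defeats every rival head-to-head and is the Condorcet winner.

Proposal Red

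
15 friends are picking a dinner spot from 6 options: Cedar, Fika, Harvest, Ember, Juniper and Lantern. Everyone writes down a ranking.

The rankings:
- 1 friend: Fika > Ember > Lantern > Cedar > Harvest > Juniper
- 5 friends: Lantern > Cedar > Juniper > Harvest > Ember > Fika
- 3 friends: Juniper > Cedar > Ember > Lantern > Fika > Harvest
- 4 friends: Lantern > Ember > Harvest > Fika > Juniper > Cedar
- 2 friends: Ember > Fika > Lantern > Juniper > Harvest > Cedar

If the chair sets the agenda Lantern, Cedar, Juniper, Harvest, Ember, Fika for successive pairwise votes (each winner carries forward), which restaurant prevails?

Round 1: Lantern vs Cedar — 12–3, Lantern advances.
Round 2: Lantern vs Juniper — 12–3, Lantern advances.
Round 3: Lantern vs Harvest — 15–0, Lantern advances.
Round 4: Lantern vs Ember — 9–6, Lantern advances.
Round 5: Lantern vs Fika — 12–3, Lantern advances.
Lantern survives the agenda.

Lantern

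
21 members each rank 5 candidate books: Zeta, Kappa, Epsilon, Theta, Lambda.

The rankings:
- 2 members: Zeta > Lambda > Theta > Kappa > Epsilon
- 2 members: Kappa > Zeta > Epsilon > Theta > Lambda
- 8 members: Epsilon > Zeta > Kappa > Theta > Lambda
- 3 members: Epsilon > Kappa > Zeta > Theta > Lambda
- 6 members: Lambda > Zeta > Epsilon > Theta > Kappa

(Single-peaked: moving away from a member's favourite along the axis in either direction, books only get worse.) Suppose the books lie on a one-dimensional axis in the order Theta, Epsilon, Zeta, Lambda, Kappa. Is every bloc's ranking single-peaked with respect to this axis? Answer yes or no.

Axis positions: Theta=1, Epsilon=2, Zeta=3, Lambda=4, Kappa=5.
Bloc 1: ranking walks positions 3-4-1-5-2; Theta is ranked above Epsilon even though Epsilon lies between Theta and the peak Zeta on the axis — preferences dip and rise again. Not single-peaked.
Bloc 2: ranking walks positions 5-3-2-1-4; Zeta is ranked above Lambda even though Lambda lies between Zeta and the peak Kappa on the axis — preferences dip and rise again. Not single-peaked.
Bloc 3: ranking walks positions 2-3-5-1-4; Kappa is ranked above Lambda even though Lambda lies between Kappa and the peak Epsilon on the axis — preferences dip and rise again. Not single-peaked.
Bloc 4: ranking walks positions 2-5-3-1-4; Kappa is ranked above Zeta even though Zeta lies between Kappa and the peak Epsilon on the axis — preferences dip and rise again. Not single-peaked.
Bloc 5 (peak Lambda at position 4): ranking walks positions 4-3-2-1-5, expanding outward from the peak — single-peaked.
Bloc 1 violates single-peakedness, so the profile is not single-peaked on this axis.

no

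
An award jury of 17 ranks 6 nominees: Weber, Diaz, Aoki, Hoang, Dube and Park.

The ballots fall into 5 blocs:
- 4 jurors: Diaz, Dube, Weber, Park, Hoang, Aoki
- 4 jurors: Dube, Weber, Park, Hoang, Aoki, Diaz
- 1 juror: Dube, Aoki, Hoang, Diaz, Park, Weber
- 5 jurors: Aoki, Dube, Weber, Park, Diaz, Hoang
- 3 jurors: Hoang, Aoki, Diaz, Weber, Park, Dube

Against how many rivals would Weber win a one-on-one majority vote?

3

Weber against each rival (17 jurors):
Weber–Diaz: Weber 9–8.
Weber–Aoki: Aoki 9–8.
Weber–Hoang: Weber 13–4.
Weber vs Dube: Weber preferred on 3 ballots; Dube wins 14–3.
Weber vs Park: 4+4+5+3 = 16 for Weber, 1 for Park — Weber by 16–1.
Weber beats Diaz, Hoang, Park; loses to Aoki, Dube — 3 pairwise wins.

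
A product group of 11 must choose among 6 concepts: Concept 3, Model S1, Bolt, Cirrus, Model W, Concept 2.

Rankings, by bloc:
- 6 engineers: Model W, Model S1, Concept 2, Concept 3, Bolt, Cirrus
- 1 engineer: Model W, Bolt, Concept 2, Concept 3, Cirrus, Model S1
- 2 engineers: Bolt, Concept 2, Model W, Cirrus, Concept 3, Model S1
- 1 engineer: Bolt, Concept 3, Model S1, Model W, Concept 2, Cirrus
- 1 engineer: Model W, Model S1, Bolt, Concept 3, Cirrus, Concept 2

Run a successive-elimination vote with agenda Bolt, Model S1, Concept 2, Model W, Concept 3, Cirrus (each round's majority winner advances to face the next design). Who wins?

Round 1: Bolt vs Model S1 — 4–7, Model S1 advances.
Round 2: Model S1 vs Concept 2 — 8–3, Model S1 advances.
Round 3: Model S1 vs Model W — 1–10, Model W advances.
Round 4: Model W vs Concept 3 — 10–1, Model W advances.
Round 5: Model W vs Cirrus — 11–0, Model W advances.
The agenda winner is Model W.

Model W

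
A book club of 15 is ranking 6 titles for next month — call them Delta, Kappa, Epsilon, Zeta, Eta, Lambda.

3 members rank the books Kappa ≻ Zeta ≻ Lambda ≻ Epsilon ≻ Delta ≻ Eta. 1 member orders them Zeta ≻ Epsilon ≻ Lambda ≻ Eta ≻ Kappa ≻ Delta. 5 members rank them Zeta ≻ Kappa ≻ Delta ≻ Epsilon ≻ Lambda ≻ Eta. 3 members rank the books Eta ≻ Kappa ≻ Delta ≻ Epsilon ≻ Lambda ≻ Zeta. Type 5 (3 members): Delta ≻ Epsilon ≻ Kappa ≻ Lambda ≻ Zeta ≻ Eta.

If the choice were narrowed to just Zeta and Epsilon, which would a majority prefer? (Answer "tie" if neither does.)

Ballots ranking Zeta above Epsilon: 3 + 1 + 5 = 9.
Ballots ranking Epsilon above Zeta: 15 − 9 = 6.
Zeta wins the head-to-head 9–6.

Zeta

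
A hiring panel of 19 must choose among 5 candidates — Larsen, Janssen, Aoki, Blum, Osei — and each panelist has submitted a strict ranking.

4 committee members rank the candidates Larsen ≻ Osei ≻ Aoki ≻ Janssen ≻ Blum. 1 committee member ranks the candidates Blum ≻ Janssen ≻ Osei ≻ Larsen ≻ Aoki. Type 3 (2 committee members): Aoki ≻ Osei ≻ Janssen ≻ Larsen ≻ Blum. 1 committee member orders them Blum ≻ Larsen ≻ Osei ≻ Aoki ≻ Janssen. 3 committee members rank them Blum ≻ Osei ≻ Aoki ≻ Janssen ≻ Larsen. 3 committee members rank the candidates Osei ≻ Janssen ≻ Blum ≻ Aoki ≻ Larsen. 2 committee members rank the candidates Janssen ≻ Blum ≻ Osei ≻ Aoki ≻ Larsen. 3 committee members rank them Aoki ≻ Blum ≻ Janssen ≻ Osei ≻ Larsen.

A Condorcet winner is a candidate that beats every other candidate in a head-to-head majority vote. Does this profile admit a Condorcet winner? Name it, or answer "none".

none

Pairwise majorities:
Larsen vs Janssen: Janssen, 14–5.
Larsen vs Aoki: Aoki, 13–6.
Larsen vs Blum: Blum wins 13–6.
Larsen vs Osei: Larsen preferred on 4+1 = 5 ballots; Osei wins 14–5.
Janssen vs Aoki: Aoki wins 13–6.
Janssen–Blum: Janssen 11–8.
Janssen vs Osei: Osei wins 13–6.
Aoki vs Blum: Aoki preferred on 4+2+3 = 9 ballots; Blum wins 10–9.
Aoki vs Osei: Aoki is ranked higher on 2+3 = 5 ballots, Osei on 14. Osei wins 14–5.
Blum–Osei: Blum 10–9.
No candidate is unbeaten: Larsen loses to Janssen; Janssen loses to Aoki; Aoki loses to Blum; Blum loses to Janssen; Osei loses to Blum. In particular Janssen > Blum > Aoki > Janssen is a majority cycle — no Condorcet winner exists.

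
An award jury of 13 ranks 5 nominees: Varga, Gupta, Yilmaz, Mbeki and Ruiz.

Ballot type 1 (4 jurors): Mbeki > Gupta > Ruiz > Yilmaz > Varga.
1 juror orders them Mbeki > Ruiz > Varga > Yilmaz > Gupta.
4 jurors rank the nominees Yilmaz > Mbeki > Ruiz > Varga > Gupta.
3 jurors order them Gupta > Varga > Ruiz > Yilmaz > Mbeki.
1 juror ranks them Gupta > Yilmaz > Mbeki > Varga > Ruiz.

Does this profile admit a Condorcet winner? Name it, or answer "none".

Check each pair by majority over 13 ballots:
Varga vs Gupta: 1+4 = 5 for Varga, 8 for Gupta — Gupta by 8–5.
Varga vs Yilmaz: Varga is ranked higher on 1+3 = 4 ballots, Yilmaz on 9. Yilmaz wins 9–4.
Varga vs Mbeki: 3 to 10, Mbeki.
Varga vs Ruiz: Varga is ranked higher on 3+1 = 4 ballots, Ruiz on 9. Ruiz wins 9–4.
Gupta vs Yilmaz: Gupta, 8–5.
Gupta–Mbeki: Mbeki 9–4.
Gupta vs Ruiz: 8 to 5, Gupta.
Yilmaz–Mbeki: Yilmaz 8–5.
Yilmaz vs Ruiz: Ruiz wins 8–5.
Mbeki vs Ruiz: Mbeki, 10–3.
No nominee is unbeaten: Varga loses to Gupta; Gupta loses to Mbeki; Yilmaz loses to Gupta; Mbeki loses to Yilmaz; Ruiz loses to Gupta. In particular Gupta beats Yilmaz beats Mbeki beats Gupta is a majority cycle — no Condorcet winner exists.

none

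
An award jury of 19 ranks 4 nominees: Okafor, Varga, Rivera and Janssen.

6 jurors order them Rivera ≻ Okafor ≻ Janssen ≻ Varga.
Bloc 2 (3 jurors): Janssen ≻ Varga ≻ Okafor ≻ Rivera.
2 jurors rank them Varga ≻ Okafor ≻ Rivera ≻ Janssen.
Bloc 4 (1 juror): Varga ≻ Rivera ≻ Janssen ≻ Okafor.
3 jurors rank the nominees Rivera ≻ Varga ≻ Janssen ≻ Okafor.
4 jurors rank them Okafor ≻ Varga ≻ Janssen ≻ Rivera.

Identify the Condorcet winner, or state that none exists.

none

Pairwise majorities:
Okafor–Varga: Okafor 10–9.
Okafor vs Rivera: Rivera wins 10–9.
Okafor vs Janssen: Okafor, 12–7.
Varga–Rivera: Varga 10–9.
Varga vs Janssen: Varga, 10–9.
Rivera vs Janssen: Rivera, 12–7.
No nominee is unbeaten: Okafor loses to Rivera; Varga loses to Okafor; Rivera loses to Varga; Janssen loses to Okafor. In particular Okafor → Varga → Rivera → Okafor is a majority cycle — no Condorcet winner exists.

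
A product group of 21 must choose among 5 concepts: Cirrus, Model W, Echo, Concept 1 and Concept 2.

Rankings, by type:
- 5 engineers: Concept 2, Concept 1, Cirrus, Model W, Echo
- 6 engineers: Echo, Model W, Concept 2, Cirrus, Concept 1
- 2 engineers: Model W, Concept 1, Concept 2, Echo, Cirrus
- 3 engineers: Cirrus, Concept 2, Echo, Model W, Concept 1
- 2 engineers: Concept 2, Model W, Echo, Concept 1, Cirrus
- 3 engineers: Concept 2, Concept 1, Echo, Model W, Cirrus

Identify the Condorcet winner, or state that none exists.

Concept 2

Check each pair by majority over 21 ballots:
Cirrus vs Model W: Model W, 13–8.
Cirrus vs Echo: Cirrus preferred on 5+3 = 8 ballots; Echo wins 13–8.
Cirrus vs Concept 1: Cirrus is ranked higher on 6+3 = 9 ballots, Concept 1 on 12. Concept 1 wins 12–9.
Cirrus vs Concept 2: Cirrus is ranked higher on 3 ballots, Concept 2 on 18. Concept 2 wins 18–3.
Model W vs Echo: 5+2+2 = 9 for Model W, 12 for Echo — Echo by 12–9.
Model W vs Concept 1: Model W wins 13–8.
Model W vs Concept 2: Model W preferred on 6+2 = 8 ballots; Concept 2 wins 13–8.
Echo vs Concept 1: 6+3+2 = 11 for Echo, 10 for Concept 1 — Echo by 11–10.
Echo vs Concept 2: Echo preferred on 6 ballots; Concept 2 wins 15–6.
Concept 1 vs Concept 2: 2 for Concept 1, 19 for Concept 2 — Concept 2 by 19–2.
Concept 2 wins every pairwise contest, so Concept 2 is the Condorcet winner.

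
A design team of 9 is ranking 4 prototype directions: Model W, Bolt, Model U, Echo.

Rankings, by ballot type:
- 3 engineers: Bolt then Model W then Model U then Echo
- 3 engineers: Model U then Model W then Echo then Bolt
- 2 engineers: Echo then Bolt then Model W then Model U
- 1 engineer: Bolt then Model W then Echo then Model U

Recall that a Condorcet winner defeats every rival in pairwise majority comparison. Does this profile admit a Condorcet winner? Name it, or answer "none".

none

Check each pair by majority over 9 ballots:
Model W vs Bolt: Bolt wins 6–3.
Model W–Model U: Model W 6–3.
Model W–Echo: Model W 7–2.
Bolt vs Model U: Bolt, 6–3.
Bolt vs Echo: Echo wins 5–4.
Model U vs Echo: Model U, 6–3.
No design is unbeaten: Model W loses to Bolt; Bolt loses to Echo; Model U loses to Model W; Echo loses to Model W. In particular Model W → Echo → Bolt → Model W is a majority cycle — no Condorcet winner exists.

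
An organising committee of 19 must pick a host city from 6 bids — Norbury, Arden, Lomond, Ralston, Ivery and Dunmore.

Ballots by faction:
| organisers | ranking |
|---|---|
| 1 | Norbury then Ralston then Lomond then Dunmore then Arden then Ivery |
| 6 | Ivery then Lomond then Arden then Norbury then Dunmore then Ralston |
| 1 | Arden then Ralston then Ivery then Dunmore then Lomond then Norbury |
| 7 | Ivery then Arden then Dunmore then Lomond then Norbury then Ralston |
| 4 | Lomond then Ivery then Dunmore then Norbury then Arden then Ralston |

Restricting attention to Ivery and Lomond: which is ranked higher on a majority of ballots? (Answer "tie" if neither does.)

Ivery

Ballots ranking Ivery above Lomond: 6 + 1 + 7 = 14.
Ballots ranking Lomond above Ivery: 19 − 14 = 5.
Ivery wins the head-to-head 14–5.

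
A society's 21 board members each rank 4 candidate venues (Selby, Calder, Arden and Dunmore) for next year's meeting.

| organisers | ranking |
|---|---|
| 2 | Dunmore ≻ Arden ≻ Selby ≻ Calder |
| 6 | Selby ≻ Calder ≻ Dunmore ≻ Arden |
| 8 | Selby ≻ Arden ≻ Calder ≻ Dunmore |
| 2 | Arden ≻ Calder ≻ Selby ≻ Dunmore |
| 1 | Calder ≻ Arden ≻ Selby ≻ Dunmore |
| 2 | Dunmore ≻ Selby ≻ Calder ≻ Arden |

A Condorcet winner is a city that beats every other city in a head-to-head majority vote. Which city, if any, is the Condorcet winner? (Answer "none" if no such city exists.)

Head-to-head results (21 organisers):
Selby vs Calder: 18 to 3, Selby.
Selby–Arden: Selby 16–5.
Selby vs Dunmore: Selby preferred on 6+8+2+1 = 17 ballots; Selby wins 17–4.
Calder vs Arden: Arden wins 12–9.
Calder vs Dunmore: Calder is ranked higher on 6+8+2+1 = 17 ballots, Dunmore on 4. Calder wins 17–4.
Arden vs Dunmore: Arden wins 11–10.
Selby defeats every rival head-to-head and is the Condorcet winner.

Selby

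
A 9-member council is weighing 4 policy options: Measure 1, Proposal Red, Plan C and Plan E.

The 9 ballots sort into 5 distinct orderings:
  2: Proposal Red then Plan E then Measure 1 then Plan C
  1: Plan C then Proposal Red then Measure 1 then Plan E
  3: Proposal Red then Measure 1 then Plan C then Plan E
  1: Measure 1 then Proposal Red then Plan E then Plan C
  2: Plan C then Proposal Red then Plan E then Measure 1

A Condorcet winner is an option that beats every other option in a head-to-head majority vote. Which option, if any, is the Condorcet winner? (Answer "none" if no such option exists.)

Proposal Red

Head-to-head results (9 council members):
Measure 1 vs Proposal Red: Measure 1 is ranked higher on 1 ballot, Proposal Red on 8. Proposal Red wins 8–1.
Measure 1–Plan C: Measure 1 6–3.
Measure 1–Plan E: Measure 1 5–4.
Proposal Red vs Plan C: Proposal Red, 6–3.
Proposal Red vs Plan E: Proposal Red wins 9–0.
Plan C vs Plan E: Plan C preferred on 1+3+2 = 6 ballots; Plan C wins 6–3.
Proposal Red beats each of Measure 1, Plan C, Plan E — Proposal Red is the Condorcet winner.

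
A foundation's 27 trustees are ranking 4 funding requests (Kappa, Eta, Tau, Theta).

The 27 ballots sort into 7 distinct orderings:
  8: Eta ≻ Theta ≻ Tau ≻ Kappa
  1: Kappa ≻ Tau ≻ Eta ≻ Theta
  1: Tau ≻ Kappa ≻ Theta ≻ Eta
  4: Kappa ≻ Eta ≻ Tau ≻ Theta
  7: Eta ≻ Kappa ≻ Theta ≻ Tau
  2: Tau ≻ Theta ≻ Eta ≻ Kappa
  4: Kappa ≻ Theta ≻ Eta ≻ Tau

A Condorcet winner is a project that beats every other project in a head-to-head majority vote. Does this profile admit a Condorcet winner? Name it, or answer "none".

Check each pair by majority over 27 ballots:
Kappa vs Eta: 1+1+4+4 = 10 for Kappa, 17 for Eta — Eta by 17–10.
Kappa vs Tau: 1+4+7+4 = 16 for Kappa, 11 for Tau — Kappa by 16–11.
Kappa vs Theta: 17 to 10, Kappa.
Eta vs Tau: Eta is ranked higher on 8+4+7+4 = 23 ballots, Tau on 4. Eta wins 23–4.
Eta vs Theta: 8+1+4+7 = 20 for Eta, 7 for Theta — Eta by 20–7.
Tau vs Theta: 8 to 19, Theta.
Eta wins every pairwise contest, so Eta is the Condorcet winner.

Eta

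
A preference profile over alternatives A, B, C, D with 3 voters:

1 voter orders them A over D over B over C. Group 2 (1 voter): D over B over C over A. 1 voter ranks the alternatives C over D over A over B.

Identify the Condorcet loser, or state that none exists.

none

Pairwise majorities:
A vs B: 2 to 1, A.
A vs C: C wins 2–1.
A–D: D 2–1.
B vs C: 2 to 1, B.
B vs D: B preferred on 0 ballots; D wins 3–0.
C vs D: C preferred on 1 ballot; D wins 2–1.
Every alternative wins at least one matchup (A beats B; B beats C; C beats A; D beats A), so there is no Condorcet loser.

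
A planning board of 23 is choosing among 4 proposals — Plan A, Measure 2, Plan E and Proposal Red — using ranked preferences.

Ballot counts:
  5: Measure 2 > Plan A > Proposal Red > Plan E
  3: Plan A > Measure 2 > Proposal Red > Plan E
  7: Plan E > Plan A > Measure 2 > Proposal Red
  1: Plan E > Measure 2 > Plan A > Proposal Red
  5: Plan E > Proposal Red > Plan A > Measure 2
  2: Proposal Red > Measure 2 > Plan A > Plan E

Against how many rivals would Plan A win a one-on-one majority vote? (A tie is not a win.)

2

Plan A against each rival (23 council members):
Plan A vs Measure 2: 15 to 8, Plan A.
Plan A vs Plan E: Plan A preferred on 5+3+2 = 10 ballots; Plan E wins 13–10.
Plan A–Proposal Red: Plan A 16–7.
Plan A beats Measure 2, Proposal Red; loses to Plan E — 2 pairwise wins.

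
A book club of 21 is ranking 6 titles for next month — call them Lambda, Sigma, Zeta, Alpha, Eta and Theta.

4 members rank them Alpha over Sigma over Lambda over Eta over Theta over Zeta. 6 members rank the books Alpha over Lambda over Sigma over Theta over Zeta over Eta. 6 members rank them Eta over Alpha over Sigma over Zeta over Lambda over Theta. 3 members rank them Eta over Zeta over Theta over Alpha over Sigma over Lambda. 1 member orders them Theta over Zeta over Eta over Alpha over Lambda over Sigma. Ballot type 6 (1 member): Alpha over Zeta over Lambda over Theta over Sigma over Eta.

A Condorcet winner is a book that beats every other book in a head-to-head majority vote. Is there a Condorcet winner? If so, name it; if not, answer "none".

Alpha

Check each pair by majority over 21 ballots:
Lambda vs Sigma: Sigma wins 13–8.
Lambda vs Zeta: Zeta wins 11–10.
Lambda vs Alpha: Alpha, 21–0.
Lambda vs Eta: Lambda, 11–10.
Lambda vs Theta: Lambda, 17–4.
Sigma vs Zeta: Sigma wins 16–5.
Sigma–Alpha: Alpha 21–0.
Sigma vs Eta: Sigma, 11–10.
Sigma vs Theta: Sigma wins 16–5.
Zeta vs Alpha: Alpha, 17–4.
Zeta vs Eta: Eta, 13–8.
Zeta–Theta: Theta 11–10.
Alpha vs Eta: Alpha wins 11–10.
Alpha–Theta: Alpha 17–4.
Eta–Theta: Eta 13–8.
Alpha beats each of Lambda, Sigma, Zeta, Eta, Theta — Alpha is the Condorcet winner.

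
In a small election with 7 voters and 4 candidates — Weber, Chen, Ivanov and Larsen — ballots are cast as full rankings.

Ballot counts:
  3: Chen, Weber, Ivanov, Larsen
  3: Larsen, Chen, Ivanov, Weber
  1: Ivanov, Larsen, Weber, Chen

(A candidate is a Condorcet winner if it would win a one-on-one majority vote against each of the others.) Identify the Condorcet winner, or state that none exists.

Pairwise majorities:
Weber vs Chen: Chen wins 6–1.
Weber vs Ivanov: Ivanov wins 4–3.
Weber vs Larsen: Larsen wins 4–3.
Chen vs Ivanov: 6 to 1, Chen.
Chen vs Larsen: Chen preferred on 3 ballots; Larsen wins 4–3.
Ivanov vs Larsen: Ivanov is ranked higher on 3+1 = 4 ballots, Larsen on 3. Ivanov wins 4–3.
No candidate is unbeaten: Weber loses to Chen; Chen loses to Larsen; Ivanov loses to Chen; Larsen loses to Ivanov. In particular Chen beats Ivanov beats Larsen beats Chen is a majority cycle — no Condorcet winner exists.

none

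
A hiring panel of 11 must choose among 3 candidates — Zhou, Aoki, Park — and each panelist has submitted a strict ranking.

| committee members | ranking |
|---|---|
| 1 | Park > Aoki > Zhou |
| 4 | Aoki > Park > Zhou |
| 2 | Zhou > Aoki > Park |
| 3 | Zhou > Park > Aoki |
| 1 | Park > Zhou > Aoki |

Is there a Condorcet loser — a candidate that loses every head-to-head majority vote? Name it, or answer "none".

none

Pairwise majorities:
Zhou vs Aoki: 6 to 5, Zhou.
Zhou vs Park: 2+3 = 5 for Zhou, 6 for Park — Park by 6–5.
Aoki vs Park: 6 to 5, Aoki.
Every candidate wins at least one matchup (Zhou beats Aoki; Aoki beats Park; Park beats Zhou), so there is no Condorcet loser.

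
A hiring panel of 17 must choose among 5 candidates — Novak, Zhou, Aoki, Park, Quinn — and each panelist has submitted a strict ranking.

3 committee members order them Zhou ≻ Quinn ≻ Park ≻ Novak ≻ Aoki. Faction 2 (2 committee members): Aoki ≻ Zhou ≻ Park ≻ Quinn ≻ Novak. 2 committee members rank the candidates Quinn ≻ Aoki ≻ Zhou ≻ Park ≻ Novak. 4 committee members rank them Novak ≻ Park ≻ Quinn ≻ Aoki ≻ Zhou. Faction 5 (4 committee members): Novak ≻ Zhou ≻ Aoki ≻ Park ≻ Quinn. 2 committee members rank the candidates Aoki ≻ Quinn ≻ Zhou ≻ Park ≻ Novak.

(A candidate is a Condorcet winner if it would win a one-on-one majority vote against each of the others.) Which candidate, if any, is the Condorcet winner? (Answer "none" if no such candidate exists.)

none

Head-to-head results (17 committee members):
Novak vs Zhou: Zhou, 9–8.
Novak–Aoki: Novak 11–6.
Novak–Park: Park 9–8.
Novak vs Quinn: Quinn wins 9–8.
Zhou–Aoki: Aoki 10–7.
Zhou vs Park: Zhou, 13–4.
Zhou–Quinn: Zhou 9–8.
Aoki vs Park: Aoki wins 10–7.
Aoki vs Quinn: Quinn, 9–8.
Park vs Quinn: Park, 10–7.
No candidate is unbeaten: Novak loses to Zhou; Zhou loses to Aoki; Aoki loses to Novak; Park loses to Zhou; Quinn loses to Zhou. In particular Novak > Aoki > Zhou > Novak is a majority cycle — no Condorcet winner exists.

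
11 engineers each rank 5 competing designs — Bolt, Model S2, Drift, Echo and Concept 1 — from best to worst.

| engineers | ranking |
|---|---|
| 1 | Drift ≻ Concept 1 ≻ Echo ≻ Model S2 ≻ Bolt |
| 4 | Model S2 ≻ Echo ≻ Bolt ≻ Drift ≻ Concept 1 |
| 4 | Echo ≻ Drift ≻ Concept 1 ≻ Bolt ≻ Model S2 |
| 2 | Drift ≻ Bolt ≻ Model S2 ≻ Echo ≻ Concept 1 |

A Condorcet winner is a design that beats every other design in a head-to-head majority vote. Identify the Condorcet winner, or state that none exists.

none

Head-to-head results (11 engineers):
Bolt vs Model S2: Bolt, 6–5.
Bolt vs Drift: Drift wins 7–4.
Bolt vs Echo: Echo wins 9–2.
Bolt–Concept 1: Bolt 6–5.
Model S2 vs Drift: Drift wins 7–4.
Model S2–Echo: Model S2 6–5.
Model S2 vs Concept 1: Model S2 wins 6–5.
Drift vs Echo: Echo wins 8–3.
Drift vs Concept 1: Drift, 11–0.
Echo vs Concept 1: Echo wins 10–1.
No design is unbeaten: Bolt loses to Drift; Model S2 loses to Bolt; Drift loses to Echo; Echo loses to Model S2; Concept 1 loses to Bolt. In particular Bolt > Model S2 > Echo > Bolt is a majority cycle — no Condorcet winner exists.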